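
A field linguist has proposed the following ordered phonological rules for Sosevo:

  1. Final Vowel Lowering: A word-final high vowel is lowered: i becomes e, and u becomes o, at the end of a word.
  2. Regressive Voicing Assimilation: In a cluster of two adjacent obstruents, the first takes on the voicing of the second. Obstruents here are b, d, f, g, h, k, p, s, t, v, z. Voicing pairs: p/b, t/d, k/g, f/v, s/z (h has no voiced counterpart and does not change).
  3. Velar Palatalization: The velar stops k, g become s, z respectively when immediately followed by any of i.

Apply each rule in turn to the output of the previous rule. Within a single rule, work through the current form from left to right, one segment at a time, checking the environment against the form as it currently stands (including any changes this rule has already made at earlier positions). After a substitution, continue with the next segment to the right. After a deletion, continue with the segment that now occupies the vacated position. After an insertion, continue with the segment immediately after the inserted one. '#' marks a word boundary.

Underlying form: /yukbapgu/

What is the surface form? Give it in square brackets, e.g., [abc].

[yugbabgo]

1 Final Vowel Lowering: [yukbapgu] → [yukbapgo]
2 Regressive Voicing Assimilation: [yukbapgo] → [yugbabgo]
3 Velar Palatalization: no change — [yugbabgo]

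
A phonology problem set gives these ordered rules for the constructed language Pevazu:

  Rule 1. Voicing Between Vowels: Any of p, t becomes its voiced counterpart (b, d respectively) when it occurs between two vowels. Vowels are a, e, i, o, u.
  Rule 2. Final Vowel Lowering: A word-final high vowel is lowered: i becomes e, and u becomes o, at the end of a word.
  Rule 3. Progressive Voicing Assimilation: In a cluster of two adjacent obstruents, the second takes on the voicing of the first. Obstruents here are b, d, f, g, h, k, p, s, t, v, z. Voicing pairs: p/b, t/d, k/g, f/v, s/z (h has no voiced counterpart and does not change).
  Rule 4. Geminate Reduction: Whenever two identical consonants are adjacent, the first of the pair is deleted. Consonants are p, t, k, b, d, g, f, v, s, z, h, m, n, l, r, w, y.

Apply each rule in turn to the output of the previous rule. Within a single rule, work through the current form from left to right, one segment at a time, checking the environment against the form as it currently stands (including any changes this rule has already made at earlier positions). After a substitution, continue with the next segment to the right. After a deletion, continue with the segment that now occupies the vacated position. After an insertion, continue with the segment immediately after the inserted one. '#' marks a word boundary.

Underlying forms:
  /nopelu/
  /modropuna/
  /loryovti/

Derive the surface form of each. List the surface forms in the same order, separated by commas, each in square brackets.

/nopelu/:
  Rule 1 Voicing Between Vowels: [nopelu] → [nobelu]
  Rule 2 Final Vowel Lowering: [nobelu] → [nobelo]
  Rule 3 Progressive Voicing Assimilation: no change — [nobelo]
  Rule 4 Geminate Reduction: no change — [nobelo]
/modropuna/:
  Rule 1 Voicing Between Vowels: [modropuna] → [modrobuna]
  Rule 2 Final Vowel Lowering: no change — [modrobuna]
  Rule 3 Progressive Voicing Assimilation: no change — [modrobuna]
  Rule 4 Geminate Reduction: no change — [modrobuna]
/loryovti/:
  Rule 1 Voicing Between Vowels: no change — [loryovti]
  Rule 2 Final Vowel Lowering: [loryovti] → [loryovte]
  Rule 3 Progressive Voicing Assimilation: [loryovte] → [loryovde]
  Rule 4 Geminate Reduction: no change — [loryovde]

[nobelo], [modrobuna], [loryovde]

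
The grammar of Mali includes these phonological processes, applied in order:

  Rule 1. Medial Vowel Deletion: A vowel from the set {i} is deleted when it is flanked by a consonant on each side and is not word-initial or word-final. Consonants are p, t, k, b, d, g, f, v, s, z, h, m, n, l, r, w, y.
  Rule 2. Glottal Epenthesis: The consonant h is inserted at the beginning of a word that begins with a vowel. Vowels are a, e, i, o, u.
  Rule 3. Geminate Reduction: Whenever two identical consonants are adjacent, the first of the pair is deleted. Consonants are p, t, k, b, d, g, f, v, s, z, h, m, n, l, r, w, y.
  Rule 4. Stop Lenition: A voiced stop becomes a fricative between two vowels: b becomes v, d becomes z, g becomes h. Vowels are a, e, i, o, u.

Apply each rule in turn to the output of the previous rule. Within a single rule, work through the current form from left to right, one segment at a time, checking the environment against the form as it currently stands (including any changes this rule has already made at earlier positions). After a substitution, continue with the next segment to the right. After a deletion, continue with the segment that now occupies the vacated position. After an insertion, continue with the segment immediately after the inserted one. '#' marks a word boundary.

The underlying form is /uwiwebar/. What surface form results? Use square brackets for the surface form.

Rule 1 Medial Vowel Deletion: [uwiwebar] → [uwwebar]
Rule 2 Glottal Epenthesis: [uwwebar] → [huwwebar]
Rule 3 Geminate Reduction: [huwwebar] → [huwebar]
Rule 4 Stop Lenition: [huwebar] → [huwevar]

[huwevar]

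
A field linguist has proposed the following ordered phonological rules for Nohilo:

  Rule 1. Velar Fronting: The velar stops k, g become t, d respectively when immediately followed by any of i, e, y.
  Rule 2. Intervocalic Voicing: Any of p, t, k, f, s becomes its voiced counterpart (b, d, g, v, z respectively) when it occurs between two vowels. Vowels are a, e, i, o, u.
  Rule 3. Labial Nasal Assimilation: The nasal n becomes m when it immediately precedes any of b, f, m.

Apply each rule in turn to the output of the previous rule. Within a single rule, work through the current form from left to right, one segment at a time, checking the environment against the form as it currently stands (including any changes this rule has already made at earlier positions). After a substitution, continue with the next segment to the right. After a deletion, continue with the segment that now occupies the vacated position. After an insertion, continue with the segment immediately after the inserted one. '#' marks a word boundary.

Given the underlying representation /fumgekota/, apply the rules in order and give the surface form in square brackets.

[fumdegoda]

Rule 1 Velar Fronting: [fumgekota] → [fumdekota]
Rule 2 Intervocalic Voicing: [fumdekota] → [fumdegoda]
Rule 3 Labial Nasal Assimilation: no change — [fumdegoda]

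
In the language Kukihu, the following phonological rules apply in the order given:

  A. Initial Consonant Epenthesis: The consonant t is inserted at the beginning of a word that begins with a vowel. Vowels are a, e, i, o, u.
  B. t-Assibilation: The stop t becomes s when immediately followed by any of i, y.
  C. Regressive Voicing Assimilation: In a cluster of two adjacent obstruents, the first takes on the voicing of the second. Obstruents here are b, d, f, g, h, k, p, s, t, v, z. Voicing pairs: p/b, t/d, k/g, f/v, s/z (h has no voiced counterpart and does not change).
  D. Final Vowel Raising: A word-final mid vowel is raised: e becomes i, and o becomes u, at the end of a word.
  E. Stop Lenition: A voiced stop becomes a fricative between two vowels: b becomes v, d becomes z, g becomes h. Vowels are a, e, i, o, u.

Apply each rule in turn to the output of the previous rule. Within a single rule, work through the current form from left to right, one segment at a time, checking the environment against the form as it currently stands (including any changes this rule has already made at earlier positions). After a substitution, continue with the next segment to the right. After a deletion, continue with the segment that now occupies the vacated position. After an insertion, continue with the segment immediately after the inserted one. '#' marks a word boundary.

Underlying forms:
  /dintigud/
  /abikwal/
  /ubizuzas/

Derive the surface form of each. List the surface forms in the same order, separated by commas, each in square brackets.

/dintigud/:
  A Initial Consonant Epenthesis: no change — [dintigud]
  B t-Assibilation: [dintigud] → [dinsigud]
  C Regressive Voicing Assimilation: no change — [dinsigud]
  D Final Vowel Raising: no change — [dinsigud]
  E Stop Lenition: [dinsigud] → [dinsihud]
/abikwal/:
  A Initial Consonant Epenthesis: [abikwal] → [tabikwal]
  B t-Assibilation: no change — [tabikwal]
  C Regressive Voicing Assimilation: no change — [tabikwal]
  D Final Vowel Raising: no change — [tabikwal]
  E Stop Lenition: [tabikwal] → [tavikwal]
/ubizuzas/:
  A Initial Consonant Epenthesis: [ubizuzas] → [tubizuzas]
  B t-Assibilation: no change — [tubizuzas]
  C Regressive Voicing Assimilation: no change — [tubizuzas]
  D Final Vowel Raising: no change — [tubizuzas]
  E Stop Lenition: [tubizuzas] → [tuvizuzas]

[dinsihud], [tavikwal], [tuvizuzas]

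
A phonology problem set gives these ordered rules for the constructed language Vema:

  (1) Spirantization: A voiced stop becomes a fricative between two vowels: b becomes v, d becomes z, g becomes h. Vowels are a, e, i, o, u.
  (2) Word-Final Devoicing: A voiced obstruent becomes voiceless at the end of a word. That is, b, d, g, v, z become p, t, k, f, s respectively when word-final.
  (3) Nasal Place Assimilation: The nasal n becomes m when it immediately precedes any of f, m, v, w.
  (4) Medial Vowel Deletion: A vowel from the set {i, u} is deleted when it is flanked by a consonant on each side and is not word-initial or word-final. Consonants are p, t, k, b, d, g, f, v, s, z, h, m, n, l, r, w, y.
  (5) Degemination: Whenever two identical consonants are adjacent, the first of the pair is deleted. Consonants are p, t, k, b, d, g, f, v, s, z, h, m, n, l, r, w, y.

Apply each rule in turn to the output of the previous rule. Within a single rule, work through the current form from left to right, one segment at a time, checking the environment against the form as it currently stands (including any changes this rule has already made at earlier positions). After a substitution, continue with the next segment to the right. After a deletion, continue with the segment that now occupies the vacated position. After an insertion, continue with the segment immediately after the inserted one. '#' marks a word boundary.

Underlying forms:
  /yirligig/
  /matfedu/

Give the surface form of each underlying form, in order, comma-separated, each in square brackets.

[yrlhk], [matfezu]

/yirligig/:
  (1) Spirantization: [yirligig] → [yirlihig]
  (2) Word-Final Devoicing: [yirlihig] → [yirlihik]
  (3) Nasal Place Assimilation: no change — [yirlihik]
  (4) Medial Vowel Deletion: [yirlihik] → [yrlhk]
  (5) Degemination: no change — [yrlhk]
/matfedu/:
  (1) Spirantization: [matfedu] → [matfezu]
  (2) Word-Final Devoicing: no change — [matfezu]
  (3) Nasal Place Assimilation: no change — [matfezu]
  (4) Medial Vowel Deletion: no change — [matfezu]
  (5) Degemination: no change — [matfezu]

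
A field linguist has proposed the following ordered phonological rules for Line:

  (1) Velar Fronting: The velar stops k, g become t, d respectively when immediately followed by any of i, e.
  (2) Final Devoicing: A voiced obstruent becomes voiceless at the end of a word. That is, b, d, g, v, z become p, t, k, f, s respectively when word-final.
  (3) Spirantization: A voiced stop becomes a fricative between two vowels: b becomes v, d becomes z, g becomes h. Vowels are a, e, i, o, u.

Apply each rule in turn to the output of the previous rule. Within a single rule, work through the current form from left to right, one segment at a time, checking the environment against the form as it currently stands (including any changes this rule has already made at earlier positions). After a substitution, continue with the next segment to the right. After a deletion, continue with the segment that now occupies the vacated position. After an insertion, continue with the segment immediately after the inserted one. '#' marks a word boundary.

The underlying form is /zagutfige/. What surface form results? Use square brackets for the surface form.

[zahutfize]

(1) Velar Fronting: [zagutfige] → [zagutfide]
(2) Final Devoicing: no change — [zagutfide]
(3) Spirantization: [zagutfide] → [zahutfize]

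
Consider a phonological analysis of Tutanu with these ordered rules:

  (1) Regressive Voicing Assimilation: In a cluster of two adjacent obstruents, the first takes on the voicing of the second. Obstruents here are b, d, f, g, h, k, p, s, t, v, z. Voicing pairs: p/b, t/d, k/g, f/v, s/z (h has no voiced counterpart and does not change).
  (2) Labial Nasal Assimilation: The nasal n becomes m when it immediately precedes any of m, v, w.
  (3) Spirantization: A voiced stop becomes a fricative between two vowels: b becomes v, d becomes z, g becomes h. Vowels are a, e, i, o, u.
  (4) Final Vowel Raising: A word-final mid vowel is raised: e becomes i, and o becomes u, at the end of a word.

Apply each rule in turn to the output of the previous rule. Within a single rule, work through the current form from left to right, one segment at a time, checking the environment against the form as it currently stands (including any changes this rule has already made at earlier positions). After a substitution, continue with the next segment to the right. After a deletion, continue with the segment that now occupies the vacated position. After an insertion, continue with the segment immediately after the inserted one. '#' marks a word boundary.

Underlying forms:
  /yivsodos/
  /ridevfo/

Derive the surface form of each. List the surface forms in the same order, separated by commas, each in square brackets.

[yifsozos], [rizeffu]

/yivsodos/:
  (1) Regressive Voicing Assimilation: [yivsodos] → [yifsodos]
  (2) Labial Nasal Assimilation: no change — [yifsodos]
  (3) Spirantization: [yifsodos] → [yifsozos]
  (4) Final Vowel Raising: no change — [yifsozos]
/ridevfo/:
  (1) Regressive Voicing Assimilation: [ridevfo] → [rideffo]
  (2) Labial Nasal Assimilation: no change — [rideffo]
  (3) Spirantization: [rideffo] → [rizeffo]
  (4) Final Vowel Raising: [rizeffo] → [rizeffu]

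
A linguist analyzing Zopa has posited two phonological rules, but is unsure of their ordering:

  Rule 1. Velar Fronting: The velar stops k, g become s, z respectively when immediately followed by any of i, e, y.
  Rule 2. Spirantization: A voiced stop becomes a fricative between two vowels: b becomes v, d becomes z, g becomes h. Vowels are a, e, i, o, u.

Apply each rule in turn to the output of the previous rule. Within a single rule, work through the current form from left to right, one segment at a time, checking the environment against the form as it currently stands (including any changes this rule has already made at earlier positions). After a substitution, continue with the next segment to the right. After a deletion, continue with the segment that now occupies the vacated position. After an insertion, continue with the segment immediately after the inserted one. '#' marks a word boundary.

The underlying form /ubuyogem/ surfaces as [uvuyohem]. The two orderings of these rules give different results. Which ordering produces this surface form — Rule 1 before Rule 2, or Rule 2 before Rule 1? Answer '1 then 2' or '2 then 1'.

2 then 1

Order 1 then 2:
  1 Velar Fronting: [ubuyogem] → [ubuyozem]
  2 Spirantization: [ubuyozem] → [uvuyozem]
  result: [uvuyozem]
Order 2 then 1:
  2 Spirantization: [ubuyogem] → [uvuyohem]
  1 Velar Fronting: no change — [uvuyohem]
  result: [uvuyohem]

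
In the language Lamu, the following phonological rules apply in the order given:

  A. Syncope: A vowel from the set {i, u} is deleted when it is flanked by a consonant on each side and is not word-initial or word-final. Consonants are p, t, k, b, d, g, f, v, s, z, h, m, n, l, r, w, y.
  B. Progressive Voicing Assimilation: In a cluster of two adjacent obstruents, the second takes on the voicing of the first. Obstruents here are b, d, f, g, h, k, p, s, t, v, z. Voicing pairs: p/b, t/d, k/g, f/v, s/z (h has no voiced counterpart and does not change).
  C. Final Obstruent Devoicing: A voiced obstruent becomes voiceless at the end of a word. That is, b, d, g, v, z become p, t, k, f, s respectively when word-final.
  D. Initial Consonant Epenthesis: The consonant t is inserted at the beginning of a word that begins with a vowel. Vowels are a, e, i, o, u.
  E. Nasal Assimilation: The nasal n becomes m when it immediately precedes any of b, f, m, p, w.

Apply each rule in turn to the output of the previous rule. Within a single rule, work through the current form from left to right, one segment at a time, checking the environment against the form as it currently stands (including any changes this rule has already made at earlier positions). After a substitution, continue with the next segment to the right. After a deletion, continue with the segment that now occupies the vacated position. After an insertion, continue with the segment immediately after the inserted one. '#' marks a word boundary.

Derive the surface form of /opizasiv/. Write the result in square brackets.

[topsasf]

A Syncope: [opizasiv] → [opzasv]
B Progressive Voicing Assimilation: [opzasv] → [opsasf]
C Final Obstruent Devoicing: no change — [opsasf]
D Initial Consonant Epenthesis: [opsasf] → [topsasf]
E Nasal Assimilation: no change — [topsasf]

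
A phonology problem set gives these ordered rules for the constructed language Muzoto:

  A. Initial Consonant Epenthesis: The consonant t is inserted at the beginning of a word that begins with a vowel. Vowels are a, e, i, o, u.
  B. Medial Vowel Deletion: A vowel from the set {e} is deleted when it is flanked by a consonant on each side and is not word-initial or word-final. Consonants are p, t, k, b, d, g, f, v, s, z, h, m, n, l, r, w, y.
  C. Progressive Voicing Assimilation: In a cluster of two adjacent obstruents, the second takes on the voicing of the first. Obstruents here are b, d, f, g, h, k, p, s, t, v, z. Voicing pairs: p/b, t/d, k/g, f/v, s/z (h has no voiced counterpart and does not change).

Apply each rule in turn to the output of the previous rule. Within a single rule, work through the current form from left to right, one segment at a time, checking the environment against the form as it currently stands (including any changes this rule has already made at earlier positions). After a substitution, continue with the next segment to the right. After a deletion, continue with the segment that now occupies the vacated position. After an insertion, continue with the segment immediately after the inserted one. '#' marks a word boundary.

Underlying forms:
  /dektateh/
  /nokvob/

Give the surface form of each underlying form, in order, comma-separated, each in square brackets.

/dektateh/:
  A Initial Consonant Epenthesis: no change — [dektateh]
  B Medial Vowel Deletion: [dektateh] → [dktath]
  C Progressive Voicing Assimilation: [dktath] → [dgdath]
/nokvob/:
  A Initial Consonant Epenthesis: no change — [nokvob]
  B Medial Vowel Deletion: no change — [nokvob]
  C Progressive Voicing Assimilation: [nokvob] → [nokfob]

[dgdath], [nokfob]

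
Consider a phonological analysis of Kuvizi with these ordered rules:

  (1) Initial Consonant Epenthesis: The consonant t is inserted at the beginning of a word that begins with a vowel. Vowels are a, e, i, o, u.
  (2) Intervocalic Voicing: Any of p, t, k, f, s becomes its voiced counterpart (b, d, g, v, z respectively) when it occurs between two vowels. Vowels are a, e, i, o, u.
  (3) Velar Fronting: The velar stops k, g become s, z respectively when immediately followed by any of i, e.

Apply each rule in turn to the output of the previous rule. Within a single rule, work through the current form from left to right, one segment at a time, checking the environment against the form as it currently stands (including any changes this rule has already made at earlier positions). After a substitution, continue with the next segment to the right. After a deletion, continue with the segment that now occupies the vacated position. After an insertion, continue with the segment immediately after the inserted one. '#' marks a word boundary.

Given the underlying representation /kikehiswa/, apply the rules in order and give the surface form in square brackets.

(1) Initial Consonant Epenthesis: no change — [kikehiswa]
(2) Intervocalic Voicing: [kikehiswa] → [kigehiswa]
(3) Velar Fronting: [kigehiswa] → [sizehiswa]

[sizehiswa]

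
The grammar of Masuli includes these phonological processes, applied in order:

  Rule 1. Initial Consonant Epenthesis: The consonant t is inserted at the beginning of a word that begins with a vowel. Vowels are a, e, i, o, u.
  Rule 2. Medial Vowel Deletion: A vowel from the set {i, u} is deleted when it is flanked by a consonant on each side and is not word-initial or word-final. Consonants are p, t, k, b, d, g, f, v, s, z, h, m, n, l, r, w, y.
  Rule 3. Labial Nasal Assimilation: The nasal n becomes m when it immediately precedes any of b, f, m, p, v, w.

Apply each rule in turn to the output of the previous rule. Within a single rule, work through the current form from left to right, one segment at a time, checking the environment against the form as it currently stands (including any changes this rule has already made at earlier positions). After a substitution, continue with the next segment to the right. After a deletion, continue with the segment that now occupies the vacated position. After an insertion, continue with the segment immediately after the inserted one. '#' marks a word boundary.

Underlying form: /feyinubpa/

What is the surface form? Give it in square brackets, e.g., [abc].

[feymbpa]

Rule 1 Initial Consonant Epenthesis: no change — [feyinubpa]
Rule 2 Medial Vowel Deletion: [feyinubpa] → [feynbpa]
Rule 3 Labial Nasal Assimilation: [feynbpa] → [feymbpa]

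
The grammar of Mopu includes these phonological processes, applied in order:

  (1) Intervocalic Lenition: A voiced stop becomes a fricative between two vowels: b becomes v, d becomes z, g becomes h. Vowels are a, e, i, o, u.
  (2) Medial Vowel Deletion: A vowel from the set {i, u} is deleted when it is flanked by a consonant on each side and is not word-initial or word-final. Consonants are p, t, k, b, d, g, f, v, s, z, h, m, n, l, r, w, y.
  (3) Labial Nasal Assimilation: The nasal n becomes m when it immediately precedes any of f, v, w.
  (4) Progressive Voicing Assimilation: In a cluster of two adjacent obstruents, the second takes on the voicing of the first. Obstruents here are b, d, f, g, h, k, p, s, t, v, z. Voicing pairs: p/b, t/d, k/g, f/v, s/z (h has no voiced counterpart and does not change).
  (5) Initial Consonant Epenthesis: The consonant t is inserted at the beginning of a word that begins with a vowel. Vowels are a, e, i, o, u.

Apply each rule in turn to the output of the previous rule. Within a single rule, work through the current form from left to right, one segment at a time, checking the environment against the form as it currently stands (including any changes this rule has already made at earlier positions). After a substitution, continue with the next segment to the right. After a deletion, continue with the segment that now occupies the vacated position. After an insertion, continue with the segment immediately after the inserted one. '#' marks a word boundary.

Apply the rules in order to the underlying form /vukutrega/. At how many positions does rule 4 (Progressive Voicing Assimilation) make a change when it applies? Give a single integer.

2

(1) Intervocalic Lenition: [vukutrega] → [vukutreha]
(2) Medial Vowel Deletion: [vukutreha] → [vktreha]
(3) Labial Nasal Assimilation: no change — [vktreha]
(4) Progressive Voicing Assimilation: [vktreha] → [vgdreha]
(5) Initial Consonant Epenthesis: no change — [vgdreha]
Rule 4 changed 2 position(s).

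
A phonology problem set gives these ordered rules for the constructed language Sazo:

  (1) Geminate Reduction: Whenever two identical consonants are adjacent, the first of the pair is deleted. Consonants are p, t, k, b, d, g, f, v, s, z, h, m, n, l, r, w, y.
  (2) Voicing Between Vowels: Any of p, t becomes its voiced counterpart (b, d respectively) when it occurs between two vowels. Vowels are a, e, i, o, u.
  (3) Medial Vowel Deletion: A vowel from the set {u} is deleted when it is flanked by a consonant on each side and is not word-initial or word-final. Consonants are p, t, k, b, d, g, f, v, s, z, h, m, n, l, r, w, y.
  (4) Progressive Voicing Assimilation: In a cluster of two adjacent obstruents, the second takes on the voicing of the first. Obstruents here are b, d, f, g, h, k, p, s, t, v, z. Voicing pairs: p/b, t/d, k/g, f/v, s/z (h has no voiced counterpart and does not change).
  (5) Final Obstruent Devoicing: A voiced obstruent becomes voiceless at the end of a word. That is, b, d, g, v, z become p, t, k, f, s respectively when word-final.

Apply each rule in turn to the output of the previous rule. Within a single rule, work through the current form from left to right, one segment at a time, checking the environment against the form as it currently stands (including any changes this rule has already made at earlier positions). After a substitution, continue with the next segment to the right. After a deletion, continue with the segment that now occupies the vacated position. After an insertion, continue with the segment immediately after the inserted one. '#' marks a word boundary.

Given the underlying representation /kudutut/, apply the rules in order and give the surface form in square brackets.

[kttt]

(1) Geminate Reduction: no change — [kudutut]
(2) Voicing Between Vowels: [kudutut] → [kududut]
(3) Medial Vowel Deletion: [kududut] → [kddt]
(4) Progressive Voicing Assimilation: [kddt] → [kttt]
(5) Final Obstruent Devoicing: no change — [kttt]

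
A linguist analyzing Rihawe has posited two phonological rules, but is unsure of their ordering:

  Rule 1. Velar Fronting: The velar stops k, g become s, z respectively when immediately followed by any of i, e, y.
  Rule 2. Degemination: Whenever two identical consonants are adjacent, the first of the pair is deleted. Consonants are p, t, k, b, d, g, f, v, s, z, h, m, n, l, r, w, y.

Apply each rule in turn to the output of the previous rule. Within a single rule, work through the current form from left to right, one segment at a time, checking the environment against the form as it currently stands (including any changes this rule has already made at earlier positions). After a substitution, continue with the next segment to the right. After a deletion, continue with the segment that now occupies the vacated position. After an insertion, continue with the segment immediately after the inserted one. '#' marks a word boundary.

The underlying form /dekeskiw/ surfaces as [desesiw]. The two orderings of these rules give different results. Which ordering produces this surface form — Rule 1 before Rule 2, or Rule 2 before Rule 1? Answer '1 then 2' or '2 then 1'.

1 then 2

Order 1 then 2:
  1 Velar Fronting: [dekeskiw] → [desessiw]
  2 Degemination: [desessiw] → [desesiw]
  result: [desesiw]
Order 2 then 1:
  2 Degemination: no change — [dekeskiw]
  1 Velar Fronting: [dekeskiw] → [desessiw]
  result: [desessiw]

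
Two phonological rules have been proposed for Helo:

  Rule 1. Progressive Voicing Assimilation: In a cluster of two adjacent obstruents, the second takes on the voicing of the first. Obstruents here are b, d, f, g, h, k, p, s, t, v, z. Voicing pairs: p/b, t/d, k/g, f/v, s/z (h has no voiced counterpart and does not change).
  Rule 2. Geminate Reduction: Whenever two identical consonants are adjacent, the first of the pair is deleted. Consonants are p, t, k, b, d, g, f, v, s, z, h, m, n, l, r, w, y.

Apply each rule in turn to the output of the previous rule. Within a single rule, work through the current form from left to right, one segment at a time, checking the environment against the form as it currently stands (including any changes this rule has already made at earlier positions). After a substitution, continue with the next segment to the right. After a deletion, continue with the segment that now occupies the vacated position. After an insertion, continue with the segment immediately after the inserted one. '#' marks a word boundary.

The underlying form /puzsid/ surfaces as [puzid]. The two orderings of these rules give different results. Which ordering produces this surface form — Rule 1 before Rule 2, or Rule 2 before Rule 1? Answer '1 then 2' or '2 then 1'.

Order 1 then 2:
  1 Progressive Voicing Assimilation: [puzsid] → [puzzid]
  2 Geminate Reduction: [puzzid] → [puzid]
  result: [puzid]
Order 2 then 1:
  2 Geminate Reduction: no change — [puzsid]
  1 Progressive Voicing Assimilation: [puzsid] → [puzzid]
  result: [puzzid]

1 then 2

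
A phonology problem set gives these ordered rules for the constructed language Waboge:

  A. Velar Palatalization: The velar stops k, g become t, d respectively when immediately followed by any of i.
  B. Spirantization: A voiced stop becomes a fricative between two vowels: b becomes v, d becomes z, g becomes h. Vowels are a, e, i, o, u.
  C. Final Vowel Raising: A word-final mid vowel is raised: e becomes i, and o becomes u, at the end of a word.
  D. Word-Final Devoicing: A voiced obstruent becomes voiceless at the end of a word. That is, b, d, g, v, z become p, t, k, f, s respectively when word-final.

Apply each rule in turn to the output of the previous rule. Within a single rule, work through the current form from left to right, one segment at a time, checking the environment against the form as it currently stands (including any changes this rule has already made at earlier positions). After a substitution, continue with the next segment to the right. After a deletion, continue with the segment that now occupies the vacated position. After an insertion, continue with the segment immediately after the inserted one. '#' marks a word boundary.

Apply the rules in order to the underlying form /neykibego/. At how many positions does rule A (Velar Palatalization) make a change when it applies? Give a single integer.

A Velar Palatalization: [neykibego] → [neytibego]
B Spirantization: [neytibego] → [neytiveho]
C Final Vowel Raising: [neytiveho] → [neytivehu]
D Word-Final Devoicing: no change — [neytivehu]
Rule A changed 1 position(s).

1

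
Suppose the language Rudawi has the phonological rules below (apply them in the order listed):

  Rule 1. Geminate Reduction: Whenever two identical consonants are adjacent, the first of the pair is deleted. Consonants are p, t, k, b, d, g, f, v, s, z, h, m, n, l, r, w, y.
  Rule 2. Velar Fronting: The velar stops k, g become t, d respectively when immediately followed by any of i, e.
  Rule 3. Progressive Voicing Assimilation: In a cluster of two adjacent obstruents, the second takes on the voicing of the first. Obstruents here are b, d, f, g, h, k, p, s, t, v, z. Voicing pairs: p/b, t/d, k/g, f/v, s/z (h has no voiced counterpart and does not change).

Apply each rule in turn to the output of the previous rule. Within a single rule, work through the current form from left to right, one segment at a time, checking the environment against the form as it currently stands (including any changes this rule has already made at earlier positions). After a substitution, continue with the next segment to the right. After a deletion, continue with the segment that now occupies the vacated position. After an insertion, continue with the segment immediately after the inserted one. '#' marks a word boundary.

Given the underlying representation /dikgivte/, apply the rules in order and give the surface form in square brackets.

Rule 1 Geminate Reduction: no change — [dikgivte]
Rule 2 Velar Fronting: [dikgivte] → [dikdivte]
Rule 3 Progressive Voicing Assimilation: [dikdivte] → [diktivde]

[diktivde]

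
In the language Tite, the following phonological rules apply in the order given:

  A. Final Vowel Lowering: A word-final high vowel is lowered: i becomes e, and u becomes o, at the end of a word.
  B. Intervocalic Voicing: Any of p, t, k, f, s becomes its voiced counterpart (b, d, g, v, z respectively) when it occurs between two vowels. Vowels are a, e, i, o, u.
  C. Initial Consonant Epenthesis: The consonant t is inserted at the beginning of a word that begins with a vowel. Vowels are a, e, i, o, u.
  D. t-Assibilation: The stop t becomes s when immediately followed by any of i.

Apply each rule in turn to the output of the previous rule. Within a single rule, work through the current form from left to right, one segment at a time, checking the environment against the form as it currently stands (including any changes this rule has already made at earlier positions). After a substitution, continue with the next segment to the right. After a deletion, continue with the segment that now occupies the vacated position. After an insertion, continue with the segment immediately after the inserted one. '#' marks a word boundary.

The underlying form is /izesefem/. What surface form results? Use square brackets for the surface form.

A Final Vowel Lowering: no change — [izesefem]
B Intervocalic Voicing: [izesefem] → [izezevem]
C Initial Consonant Epenthesis: [izezevem] → [tizezevem]
D t-Assibilation: [tizezevem] → [sizezevem]

[sizezevem]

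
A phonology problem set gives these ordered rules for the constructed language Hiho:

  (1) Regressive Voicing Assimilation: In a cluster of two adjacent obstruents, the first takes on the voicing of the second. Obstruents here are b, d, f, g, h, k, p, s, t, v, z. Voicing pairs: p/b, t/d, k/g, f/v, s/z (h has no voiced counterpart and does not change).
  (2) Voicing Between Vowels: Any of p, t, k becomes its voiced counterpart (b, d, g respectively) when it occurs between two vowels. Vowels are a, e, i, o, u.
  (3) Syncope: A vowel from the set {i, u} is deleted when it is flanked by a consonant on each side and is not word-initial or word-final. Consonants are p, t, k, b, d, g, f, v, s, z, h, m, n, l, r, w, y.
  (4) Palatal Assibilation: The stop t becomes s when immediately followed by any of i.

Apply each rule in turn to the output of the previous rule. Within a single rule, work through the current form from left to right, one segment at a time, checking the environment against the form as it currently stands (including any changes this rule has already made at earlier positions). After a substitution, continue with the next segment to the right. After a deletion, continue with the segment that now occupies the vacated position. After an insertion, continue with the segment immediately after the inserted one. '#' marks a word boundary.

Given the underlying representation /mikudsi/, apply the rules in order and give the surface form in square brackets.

[mgtsi]

(1) Regressive Voicing Assimilation: [mikudsi] → [mikutsi]
(2) Voicing Between Vowels: [mikutsi] → [migutsi]
(3) Syncope: [migutsi] → [mgtsi]
(4) Palatal Assibilation: no change — [mgtsi]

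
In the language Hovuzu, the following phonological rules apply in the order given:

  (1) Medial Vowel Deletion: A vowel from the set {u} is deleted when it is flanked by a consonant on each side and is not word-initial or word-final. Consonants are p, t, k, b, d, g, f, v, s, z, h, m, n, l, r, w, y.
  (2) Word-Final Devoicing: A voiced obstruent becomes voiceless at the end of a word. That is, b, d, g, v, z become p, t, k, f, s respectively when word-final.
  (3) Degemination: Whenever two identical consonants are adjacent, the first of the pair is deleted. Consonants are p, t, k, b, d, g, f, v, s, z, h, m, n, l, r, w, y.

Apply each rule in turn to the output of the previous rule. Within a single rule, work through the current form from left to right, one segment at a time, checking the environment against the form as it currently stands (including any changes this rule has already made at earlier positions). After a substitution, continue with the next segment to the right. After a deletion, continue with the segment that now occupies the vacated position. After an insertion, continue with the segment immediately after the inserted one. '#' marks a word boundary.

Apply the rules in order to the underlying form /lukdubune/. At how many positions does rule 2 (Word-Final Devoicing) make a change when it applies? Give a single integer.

0

(1) Medial Vowel Deletion: [lukdubune] → [lkdbne]
(2) Word-Final Devoicing: no change — [lkdbne]
(3) Degemination: no change — [lkdbne]
Rule 2 changed 0 position(s).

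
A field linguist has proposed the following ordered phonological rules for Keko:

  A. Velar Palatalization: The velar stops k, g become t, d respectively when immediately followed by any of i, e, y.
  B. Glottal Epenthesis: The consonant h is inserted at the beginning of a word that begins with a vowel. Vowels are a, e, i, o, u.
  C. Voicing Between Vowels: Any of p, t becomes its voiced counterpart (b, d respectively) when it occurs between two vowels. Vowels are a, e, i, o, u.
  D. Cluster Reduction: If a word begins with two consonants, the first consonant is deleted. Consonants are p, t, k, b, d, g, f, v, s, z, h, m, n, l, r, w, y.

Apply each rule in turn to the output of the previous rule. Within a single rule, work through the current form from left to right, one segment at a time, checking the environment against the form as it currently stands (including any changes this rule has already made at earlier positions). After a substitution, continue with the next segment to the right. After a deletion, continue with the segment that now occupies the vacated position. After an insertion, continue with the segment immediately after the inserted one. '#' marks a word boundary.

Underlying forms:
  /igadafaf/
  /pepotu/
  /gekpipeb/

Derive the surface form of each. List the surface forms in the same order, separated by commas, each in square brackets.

/igadafaf/:
  A Velar Palatalization: no change — [igadafaf]
  B Glottal Epenthesis: [igadafaf] → [higadafaf]
  C Voicing Between Vowels: no change — [higadafaf]
  D Cluster Reduction: no change — [higadafaf]
/pepotu/:
  A Velar Palatalization: no change — [pepotu]
  B Glottal Epenthesis: no change — [pepotu]
  C Voicing Between Vowels: [pepotu] → [pebodu]
  D Cluster Reduction: no change — [pebodu]
/gekpipeb/:
  A Velar Palatalization: [gekpipeb] → [dekpipeb]
  B Glottal Epenthesis: no change — [dekpipeb]
  C Voicing Between Vowels: [dekpipeb] → [dekpibeb]
  D Cluster Reduction: no change — [dekpibeb]

[higadafaf], [pebodu], [dekpibeb]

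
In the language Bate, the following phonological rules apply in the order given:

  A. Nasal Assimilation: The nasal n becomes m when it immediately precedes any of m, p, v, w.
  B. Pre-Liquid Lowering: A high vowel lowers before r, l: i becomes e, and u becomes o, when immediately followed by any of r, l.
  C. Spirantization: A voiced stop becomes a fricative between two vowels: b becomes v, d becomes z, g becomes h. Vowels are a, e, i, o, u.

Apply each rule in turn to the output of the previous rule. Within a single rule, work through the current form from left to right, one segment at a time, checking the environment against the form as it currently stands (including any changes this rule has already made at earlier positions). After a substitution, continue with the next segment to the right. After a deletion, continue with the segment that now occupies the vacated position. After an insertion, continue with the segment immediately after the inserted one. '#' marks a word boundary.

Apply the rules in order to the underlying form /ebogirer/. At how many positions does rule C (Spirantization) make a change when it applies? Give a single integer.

A Nasal Assimilation: no change — [ebogirer]
B Pre-Liquid Lowering: [ebogirer] → [ebogerer]
C Spirantization: [ebogerer] → [evoherer]
Rule C changed 2 position(s).

2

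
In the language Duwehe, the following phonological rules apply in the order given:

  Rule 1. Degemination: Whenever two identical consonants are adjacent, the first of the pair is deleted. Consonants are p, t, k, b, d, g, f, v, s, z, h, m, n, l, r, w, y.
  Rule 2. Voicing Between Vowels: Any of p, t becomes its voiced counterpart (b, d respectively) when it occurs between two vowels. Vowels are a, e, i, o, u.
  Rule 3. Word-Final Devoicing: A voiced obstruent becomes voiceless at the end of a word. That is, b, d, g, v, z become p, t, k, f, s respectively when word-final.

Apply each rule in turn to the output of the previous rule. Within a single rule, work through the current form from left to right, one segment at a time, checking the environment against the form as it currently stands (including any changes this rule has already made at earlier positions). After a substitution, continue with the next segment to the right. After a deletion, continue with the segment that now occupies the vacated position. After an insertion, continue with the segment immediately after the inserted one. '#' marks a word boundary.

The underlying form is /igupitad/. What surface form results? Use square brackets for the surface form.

Rule 1 Degemination: no change — [igupitad]
Rule 2 Voicing Between Vowels: [igupitad] → [igubidad]
Rule 3 Word-Final Devoicing: [igubidad] → [igubidat]

[igubidat]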